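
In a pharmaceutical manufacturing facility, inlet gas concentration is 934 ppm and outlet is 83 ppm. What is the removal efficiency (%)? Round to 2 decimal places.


Efficiency = (G_in - G_out) / G_in * 100%
Efficiency = (934 - 83) / 934 * 100
Efficiency = 851 / 934 * 100
Efficiency = 91.11%


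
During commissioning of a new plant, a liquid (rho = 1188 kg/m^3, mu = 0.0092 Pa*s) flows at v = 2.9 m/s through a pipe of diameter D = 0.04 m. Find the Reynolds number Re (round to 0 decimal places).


Re = rho * v * D / mu
Re = 1188 * 2.9 * 0.04 / 0.0092
Re = 137.808 / 0.0092
Re = 14979


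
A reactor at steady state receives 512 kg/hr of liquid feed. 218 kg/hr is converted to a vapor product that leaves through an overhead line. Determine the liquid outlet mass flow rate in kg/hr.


Steady-state mass balance on the main outlet: F_out = F_in - F_removed
F_out = 512 - 218
F_out = 294 kg/hr


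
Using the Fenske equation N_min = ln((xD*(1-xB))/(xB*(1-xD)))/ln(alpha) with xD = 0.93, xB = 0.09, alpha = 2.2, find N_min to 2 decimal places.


N_min = ln((xD*(1-xB))/(xB*(1-xD))) / ln(alpha)
Numerator inside ln: 0.8463 / 0.0063 = 134.333333
ln(134.333333) = 4.900324
ln(alpha) = ln(2.2) = 0.788457
N_min = 4.900324 / 0.788457 = 6.22


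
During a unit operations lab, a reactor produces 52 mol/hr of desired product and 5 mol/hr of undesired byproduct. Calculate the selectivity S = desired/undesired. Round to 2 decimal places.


S = desired product rate / undesired product rate
S = 52 / 5
S = 10.40


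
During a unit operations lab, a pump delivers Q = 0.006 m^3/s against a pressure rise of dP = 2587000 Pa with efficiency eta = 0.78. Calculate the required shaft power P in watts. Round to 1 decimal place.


P = Q * dP / eta
P = 0.006 * 2587000 / 0.78
P = 15522.0 / 0.78
P = 19900.0 W


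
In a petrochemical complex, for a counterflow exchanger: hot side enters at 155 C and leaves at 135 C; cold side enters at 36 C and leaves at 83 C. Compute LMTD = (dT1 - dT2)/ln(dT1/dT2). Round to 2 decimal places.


dT1 = Th_in - Tc_out = 155 - 83 = 72
dT2 = Th_out - Tc_in = 135 - 36 = 99
LMTD = (dT1 - dT2) / ln(dT1/dT2)
LMTD = (72 - 99) / ln(72/99)
LMTD = 84.78 K


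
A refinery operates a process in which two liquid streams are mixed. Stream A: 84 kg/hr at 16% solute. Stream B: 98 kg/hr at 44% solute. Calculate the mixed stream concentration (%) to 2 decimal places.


Mass balance on solute: F1*x1 + F2*x2 = F3*x3
F3 = F1 + F2 = 84 + 98 = 182 kg/hr
x3 = (F1*x1 + F2*x2)/F3
x3 = (84*0.16 + 98*0.44) / 182
x3 = 31.08%


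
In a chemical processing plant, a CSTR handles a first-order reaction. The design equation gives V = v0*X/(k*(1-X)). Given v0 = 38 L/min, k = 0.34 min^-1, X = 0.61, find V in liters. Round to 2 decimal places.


V = v0 * X / (k * (1 - X))
V = 38 * 0.61 / (0.34 * (1 - 0.61))
V = 23.18 / (0.34 * 0.39)
V = 23.18 / 0.1326
V = 174.81 L


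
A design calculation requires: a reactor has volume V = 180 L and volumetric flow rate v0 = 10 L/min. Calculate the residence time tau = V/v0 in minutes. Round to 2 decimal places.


tau = V / v0
tau = 180 / 10
tau = 18.00 min


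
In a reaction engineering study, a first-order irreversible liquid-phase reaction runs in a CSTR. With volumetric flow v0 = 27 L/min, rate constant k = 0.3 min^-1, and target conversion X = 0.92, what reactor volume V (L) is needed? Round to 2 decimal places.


V = v0 * X / (k * (1 - X))
V = 27 * 0.92 / (0.3 * (1 - 0.92))
V = 24.84 / (0.3 * 0.08)
V = 24.84 / 0.024
V = 1035.00 L


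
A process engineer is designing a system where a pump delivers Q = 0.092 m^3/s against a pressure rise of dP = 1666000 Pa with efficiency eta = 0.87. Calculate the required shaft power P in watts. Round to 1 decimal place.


P = Q * dP / eta
P = 0.092 * 1666000 / 0.87
P = 153272.0 / 0.87
P = 176174.7 W


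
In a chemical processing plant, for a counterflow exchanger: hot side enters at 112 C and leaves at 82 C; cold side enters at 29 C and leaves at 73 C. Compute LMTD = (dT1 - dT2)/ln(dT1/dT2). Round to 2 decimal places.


dT1 = Th_in - Tc_out = 112 - 73 = 39
dT2 = Th_out - Tc_in = 82 - 29 = 53
LMTD = (dT1 - dT2) / ln(dT1/dT2)
LMTD = (39 - 53) / ln(39/53)
LMTD = 45.64 K


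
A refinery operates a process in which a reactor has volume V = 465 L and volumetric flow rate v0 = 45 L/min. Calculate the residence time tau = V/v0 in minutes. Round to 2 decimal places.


tau = V / v0
tau = 465 / 45
tau = 10.33 min


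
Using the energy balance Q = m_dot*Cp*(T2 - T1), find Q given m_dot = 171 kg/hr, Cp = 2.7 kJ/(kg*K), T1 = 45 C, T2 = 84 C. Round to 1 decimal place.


Q = m_dot * Cp * (T2 - T1)
Q = 171 * 2.7 * (84 - 45)
Q = 171 * 2.7 * 39
Q = 18006.3 kJ/hr


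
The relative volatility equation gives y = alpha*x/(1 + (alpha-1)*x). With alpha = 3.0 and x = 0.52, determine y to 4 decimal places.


y = alpha*x / (1 + (alpha-1)*x)
y = 3.0*0.52 / (1 + (3.0-1)*0.52)
y = 1.56 / (1 + 1.04)
y = 1.56 / 2.04
y = 0.7647


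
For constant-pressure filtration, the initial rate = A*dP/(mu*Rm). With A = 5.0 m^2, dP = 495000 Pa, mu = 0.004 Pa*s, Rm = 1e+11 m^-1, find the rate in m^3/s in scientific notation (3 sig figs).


rate = A * dP / (mu * Rm)
rate = 5.0 * 495000 / (0.004 * 1e+11)
rate = 2475000.0 / 4.000e+08
rate = 6.19e-03 m^3/s


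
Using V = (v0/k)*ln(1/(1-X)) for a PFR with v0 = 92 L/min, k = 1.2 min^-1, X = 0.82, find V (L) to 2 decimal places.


V = (v0/k) * ln(1/(1-X))
V = (92/1.2) * ln(1/(1-0.82))
V = 76.666667 * ln(5.555556)
V = 76.666667 * 1.714799
V = 131.47 L


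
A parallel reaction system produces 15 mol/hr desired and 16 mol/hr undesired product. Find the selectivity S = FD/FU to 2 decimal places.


S = desired product rate / undesired product rate
S = 15 / 16
S = 0.94


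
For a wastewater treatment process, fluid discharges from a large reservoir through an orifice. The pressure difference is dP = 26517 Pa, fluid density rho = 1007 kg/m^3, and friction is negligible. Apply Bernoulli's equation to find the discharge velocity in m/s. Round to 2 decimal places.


v = sqrt(2*dP/rho)
v = sqrt(2*26517/1007)
v = sqrt(52.665343)
v = 7.26 m/s


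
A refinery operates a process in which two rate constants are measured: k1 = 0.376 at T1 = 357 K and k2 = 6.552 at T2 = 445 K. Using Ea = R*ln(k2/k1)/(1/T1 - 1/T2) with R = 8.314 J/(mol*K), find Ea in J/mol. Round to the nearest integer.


Ea = R * ln(k2/k1) / (1/T1 - 1/T2)
ln(k2/k1) = ln(6.552/0.376) = 2.8579365
1/T1 - 1/T2 = 1/357 - 1/445 = 0.000553929437
Ea = 8.314 * 2.8579365 / 0.000553929437
Ea = 42895 J/mol


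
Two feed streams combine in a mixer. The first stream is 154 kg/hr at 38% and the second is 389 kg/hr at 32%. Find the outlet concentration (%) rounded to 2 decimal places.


Mass balance on solute: F1*x1 + F2*x2 = F3*x3
F3 = F1 + F2 = 154 + 389 = 543 kg/hr
x3 = (F1*x1 + F2*x2)/F3
x3 = (154*0.38 + 389*0.32) / 543
x3 = 33.70%


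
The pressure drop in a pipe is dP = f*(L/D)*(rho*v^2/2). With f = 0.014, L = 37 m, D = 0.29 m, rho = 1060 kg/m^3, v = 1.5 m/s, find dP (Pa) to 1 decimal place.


dP = f * (L/D) * (rho*v^2/2)
dP = 0.014 * (37/0.29) * (1060*1.5^2/2)
L/D = 127.5862069
rho*v^2/2 = 1060*2.25/2 = 1192.5
dP = 0.014 * 127.5862069 * 1192.5
dP = 2130.1 Pa


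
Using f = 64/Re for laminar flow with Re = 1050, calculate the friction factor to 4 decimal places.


f = 64 / Re
f = 64 / 1050
f = 0.0610


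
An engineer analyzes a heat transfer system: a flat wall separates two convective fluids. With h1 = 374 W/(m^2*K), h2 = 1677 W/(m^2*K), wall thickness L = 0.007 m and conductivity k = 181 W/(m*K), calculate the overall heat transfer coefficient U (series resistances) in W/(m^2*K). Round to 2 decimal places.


1/U = 1/h1 + L/k + 1/h2
1/U = 1/374 + 0.007/181 + 1/1677
1/U = 0.0026737968 + 3.8674e-05 + 0.0005963029
1/U = 0.0033087737
U = 302.23 W/(m^2*K)


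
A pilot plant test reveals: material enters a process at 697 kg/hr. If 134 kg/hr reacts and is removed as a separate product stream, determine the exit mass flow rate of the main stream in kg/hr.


Steady-state mass balance on the main outlet: F_out = F_in - F_removed
F_out = 697 - 134
F_out = 563 kg/hr


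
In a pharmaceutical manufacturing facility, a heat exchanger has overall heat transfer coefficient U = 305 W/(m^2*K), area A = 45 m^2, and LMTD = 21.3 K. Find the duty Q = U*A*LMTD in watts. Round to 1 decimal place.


Q = U * A * LMTD
Q = 305 * 45 * 21.3
Q = 292342.5 W


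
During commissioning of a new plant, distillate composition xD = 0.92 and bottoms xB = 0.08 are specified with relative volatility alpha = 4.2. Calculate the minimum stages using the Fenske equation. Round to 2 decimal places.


N_min = ln((xD*(1-xB))/(xB*(1-xD))) / ln(alpha)
Numerator inside ln: 0.8464 / 0.0064 = 132.25
ln(132.25) = 4.884694
ln(alpha) = ln(4.2) = 1.435085
N_min = 4.884694 / 1.435085 = 3.40


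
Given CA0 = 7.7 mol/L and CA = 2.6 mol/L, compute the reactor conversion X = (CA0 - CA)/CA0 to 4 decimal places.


X = (CA0 - CA) / CA0
X = (7.7 - 2.6) / 7.7
X = 5.1 / 7.7
X = 0.6623


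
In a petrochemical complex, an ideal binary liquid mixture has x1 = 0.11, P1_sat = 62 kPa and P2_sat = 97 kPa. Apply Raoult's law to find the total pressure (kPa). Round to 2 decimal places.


P = x1*P1_sat + x2*P2_sat
x2 = 1 - x1 = 1 - 0.11 = 0.89
P = 0.11*62 + 0.89*97
P = 6.82 + 86.33
P = 93.15 kPa


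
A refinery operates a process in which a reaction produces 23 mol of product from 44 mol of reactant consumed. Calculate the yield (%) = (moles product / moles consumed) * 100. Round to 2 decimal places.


Yield = (moles product / moles consumed) * 100%
Yield = (23 / 44) * 100
Yield = 0.5227 * 100
Yield = 52.27%


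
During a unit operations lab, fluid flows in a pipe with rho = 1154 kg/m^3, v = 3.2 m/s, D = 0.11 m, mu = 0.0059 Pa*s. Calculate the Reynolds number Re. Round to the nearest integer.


Re = rho * v * D / mu
Re = 1154 * 3.2 * 0.11 / 0.0059
Re = 406.208 / 0.0059
Re = 68849


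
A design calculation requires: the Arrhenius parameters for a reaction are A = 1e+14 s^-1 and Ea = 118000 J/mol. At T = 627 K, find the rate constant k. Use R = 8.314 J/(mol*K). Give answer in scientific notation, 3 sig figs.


k = A * exp(-Ea/(R*T))
k = 1e+14 * exp(-118000 / (8.314 * 627))
k = 1e+14 * exp(-22.636248)
k = 1.48e+04


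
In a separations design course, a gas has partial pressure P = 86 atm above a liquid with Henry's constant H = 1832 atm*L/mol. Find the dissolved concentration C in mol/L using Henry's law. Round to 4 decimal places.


C = P / H
C = 86 / 1832
C = 0.0469 mol/L


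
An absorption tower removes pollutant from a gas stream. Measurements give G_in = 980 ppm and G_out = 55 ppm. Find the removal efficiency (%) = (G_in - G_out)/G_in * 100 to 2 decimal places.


Efficiency = (G_in - G_out) / G_in * 100%
Efficiency = (980 - 55) / 980 * 100
Efficiency = 925 / 980 * 100
Efficiency = 94.39%


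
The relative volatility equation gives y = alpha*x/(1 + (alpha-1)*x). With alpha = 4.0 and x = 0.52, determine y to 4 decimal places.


y = alpha*x / (1 + (alpha-1)*x)
y = 4.0*0.52 / (1 + (4.0-1)*0.52)
y = 2.08 / (1 + 1.56)
y = 2.08 / 2.56
y = 0.8125


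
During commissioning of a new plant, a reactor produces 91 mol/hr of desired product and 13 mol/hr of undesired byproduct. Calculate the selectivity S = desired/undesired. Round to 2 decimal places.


S = desired product rate / undesired product rate
S = 91 / 13
S = 7.00


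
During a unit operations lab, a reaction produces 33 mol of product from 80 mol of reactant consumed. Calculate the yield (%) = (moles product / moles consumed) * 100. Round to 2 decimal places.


Yield = (moles product / moles consumed) * 100%
Yield = (33 / 80) * 100
Yield = 0.4125 * 100
Yield = 41.25%


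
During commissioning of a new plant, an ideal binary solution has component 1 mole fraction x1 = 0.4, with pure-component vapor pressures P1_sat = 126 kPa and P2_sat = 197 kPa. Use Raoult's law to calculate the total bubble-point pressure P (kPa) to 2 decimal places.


P = x1*P1_sat + x2*P2_sat
x2 = 1 - x1 = 1 - 0.4 = 0.6
P = 0.4*126 + 0.6*197
P = 50.4 + 118.2
P = 168.60 kPa


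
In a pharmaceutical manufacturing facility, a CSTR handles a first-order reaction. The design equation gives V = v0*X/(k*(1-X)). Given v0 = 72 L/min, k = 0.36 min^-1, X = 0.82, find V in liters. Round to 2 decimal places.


V = v0 * X / (k * (1 - X))
V = 72 * 0.82 / (0.36 * (1 - 0.82))
V = 59.04 / (0.36 * 0.18)
V = 59.04 / 0.0648
V = 911.11 L


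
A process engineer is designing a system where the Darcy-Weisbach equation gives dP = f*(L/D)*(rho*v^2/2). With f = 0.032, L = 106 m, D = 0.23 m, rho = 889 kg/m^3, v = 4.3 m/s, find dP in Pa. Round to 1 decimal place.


dP = f * (L/D) * (rho*v^2/2)
dP = 0.032 * (106/0.23) * (889*4.3^2/2)
L/D = 460.86956522
rho*v^2/2 = 889*18.49/2 = 8218.805
dP = 0.032 * 460.86956522 * 8218.805
dP = 121209.5 Pa


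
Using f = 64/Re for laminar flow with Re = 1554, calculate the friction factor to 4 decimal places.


f = 64 / Re
f = 64 / 1554
f = 0.0412


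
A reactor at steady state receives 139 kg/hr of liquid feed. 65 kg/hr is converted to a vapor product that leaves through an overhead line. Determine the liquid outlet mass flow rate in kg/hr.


Steady-state mass balance on the main outlet: F_out = F_in - F_removed
F_out = 139 - 65
F_out = 74 kg/hr


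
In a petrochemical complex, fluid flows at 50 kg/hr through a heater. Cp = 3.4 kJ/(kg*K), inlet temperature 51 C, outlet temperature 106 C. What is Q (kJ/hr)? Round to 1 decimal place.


Q = m_dot * Cp * (T2 - T1)
Q = 50 * 3.4 * (106 - 51)
Q = 50 * 3.4 * 55
Q = 9350.0 kJ/hr


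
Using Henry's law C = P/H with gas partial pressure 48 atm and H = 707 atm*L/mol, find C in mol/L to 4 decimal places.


C = P / H
C = 48 / 707
C = 0.0679 mol/L


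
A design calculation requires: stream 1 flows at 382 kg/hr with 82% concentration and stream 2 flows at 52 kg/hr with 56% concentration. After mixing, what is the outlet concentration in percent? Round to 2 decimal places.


Mass balance on solute: F1*x1 + F2*x2 = F3*x3
F3 = F1 + F2 = 382 + 52 = 434 kg/hr
x3 = (F1*x1 + F2*x2)/F3
x3 = (382*0.82 + 52*0.56) / 434
x3 = 78.88%


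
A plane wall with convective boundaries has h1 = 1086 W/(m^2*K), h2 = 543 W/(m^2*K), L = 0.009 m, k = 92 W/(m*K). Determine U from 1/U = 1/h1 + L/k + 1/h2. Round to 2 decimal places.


1/U = 1/h1 + L/k + 1/h2
1/U = 1/1086 + 0.009/92 + 1/543
1/U = 0.0009208103 + 9.78261e-05 + 0.0018416206
1/U = 0.002860257
U = 349.62 W/(m^2*K)


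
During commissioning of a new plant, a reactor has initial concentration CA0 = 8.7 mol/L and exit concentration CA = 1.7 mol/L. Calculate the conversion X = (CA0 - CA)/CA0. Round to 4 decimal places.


X = (CA0 - CA) / CA0
X = (8.7 - 1.7) / 8.7
X = 7.0 / 8.7
X = 0.8046


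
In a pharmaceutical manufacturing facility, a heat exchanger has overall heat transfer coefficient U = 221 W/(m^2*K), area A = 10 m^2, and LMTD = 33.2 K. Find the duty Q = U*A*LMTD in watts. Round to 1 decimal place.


Q = U * A * LMTD
Q = 221 * 10 * 33.2
Q = 73372.0 W


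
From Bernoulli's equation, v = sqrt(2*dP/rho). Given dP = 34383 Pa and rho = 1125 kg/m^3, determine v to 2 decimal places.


v = sqrt(2*dP/rho)
v = sqrt(2*34383/1125)
v = sqrt(61.125333)
v = 7.82 m/s


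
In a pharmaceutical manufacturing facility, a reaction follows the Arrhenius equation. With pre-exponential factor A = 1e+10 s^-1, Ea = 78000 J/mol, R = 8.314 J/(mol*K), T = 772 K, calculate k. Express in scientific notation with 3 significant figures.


k = A * exp(-Ea/(R*T))
k = 1e+10 * exp(-78000 / (8.314 * 772))
k = 1e+10 * exp(-12.152546)
k = 5.27e+04


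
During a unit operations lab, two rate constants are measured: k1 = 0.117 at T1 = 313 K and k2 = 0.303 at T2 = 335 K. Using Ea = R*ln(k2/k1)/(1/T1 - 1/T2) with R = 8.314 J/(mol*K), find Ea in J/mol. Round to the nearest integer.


Ea = R * ln(k2/k1) / (1/T1 - 1/T2)
ln(k2/k1) = ln(0.303/0.117) = 0.9515589
1/T1 - 1/T2 = 1/313 - 1/335 = 0.000209813552
Ea = 8.314 * 0.9515589 / 0.000209813552
Ea = 37706 J/mol


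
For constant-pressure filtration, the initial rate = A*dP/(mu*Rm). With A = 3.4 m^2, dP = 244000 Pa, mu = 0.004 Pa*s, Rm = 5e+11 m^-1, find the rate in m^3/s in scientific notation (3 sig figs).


rate = A * dP / (mu * Rm)
rate = 3.4 * 244000 / (0.004 * 5e+11)
rate = 829600.0 / 2.000e+09
rate = 4.15e-04 m^3/s


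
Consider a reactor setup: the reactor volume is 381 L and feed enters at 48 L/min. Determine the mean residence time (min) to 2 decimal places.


tau = V / v0
tau = 381 / 48
tau = 7.94 min


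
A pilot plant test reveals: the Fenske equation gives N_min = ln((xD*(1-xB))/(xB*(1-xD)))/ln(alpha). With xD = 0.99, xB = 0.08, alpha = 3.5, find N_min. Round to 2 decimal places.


N_min = ln((xD*(1-xB))/(xB*(1-xD))) / ln(alpha)
Numerator inside ln: 0.9108 / 0.0008 = 1138.5
ln(1138.5) = 7.037467
ln(alpha) = ln(3.5) = 1.252763
N_min = 7.037467 / 1.252763 = 5.62


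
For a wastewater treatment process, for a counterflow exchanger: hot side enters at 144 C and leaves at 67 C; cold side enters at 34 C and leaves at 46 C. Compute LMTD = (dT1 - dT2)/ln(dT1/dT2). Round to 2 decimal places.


dT1 = Th_in - Tc_out = 144 - 46 = 98
dT2 = Th_out - Tc_in = 67 - 34 = 33
LMTD = (dT1 - dT2) / ln(dT1/dT2)
LMTD = (98 - 33) / ln(98/33)
LMTD = 59.72 K


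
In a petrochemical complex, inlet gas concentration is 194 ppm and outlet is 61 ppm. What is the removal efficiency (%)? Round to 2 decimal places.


Efficiency = (G_in - G_out) / G_in * 100%
Efficiency = (194 - 61) / 194 * 100
Efficiency = 133 / 194 * 100
Efficiency = 68.56%


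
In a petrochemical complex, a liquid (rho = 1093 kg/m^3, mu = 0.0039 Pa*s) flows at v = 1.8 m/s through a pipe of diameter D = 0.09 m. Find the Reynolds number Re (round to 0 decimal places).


Re = rho * v * D / mu
Re = 1093 * 1.8 * 0.09 / 0.0039
Re = 177.066 / 0.0039
Re = 45402


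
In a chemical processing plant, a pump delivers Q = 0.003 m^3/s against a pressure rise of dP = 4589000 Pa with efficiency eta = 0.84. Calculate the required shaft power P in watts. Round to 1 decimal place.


P = Q * dP / eta
P = 0.003 * 4589000 / 0.84
P = 13767.0 / 0.84
P = 16389.3 W


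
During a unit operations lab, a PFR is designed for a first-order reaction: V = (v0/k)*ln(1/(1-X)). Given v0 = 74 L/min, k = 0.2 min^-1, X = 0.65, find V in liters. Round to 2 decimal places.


V = (v0/k) * ln(1/(1-X))
V = (74/0.2) * ln(1/(1-0.65))
V = 370.0 * ln(2.857143)
V = 370.0 * 1.049822
V = 388.43 L


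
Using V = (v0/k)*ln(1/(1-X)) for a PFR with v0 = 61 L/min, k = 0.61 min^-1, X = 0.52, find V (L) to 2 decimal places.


V = (v0/k) * ln(1/(1-X))
V = (61/0.61) * ln(1/(1-0.52))
V = 100.0 * ln(2.083333)
V = 100.0 * 0.733969
V = 73.40 L


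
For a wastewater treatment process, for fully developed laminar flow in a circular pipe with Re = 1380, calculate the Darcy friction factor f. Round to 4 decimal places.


f = 64 / Re
f = 64 / 1380
f = 0.0464


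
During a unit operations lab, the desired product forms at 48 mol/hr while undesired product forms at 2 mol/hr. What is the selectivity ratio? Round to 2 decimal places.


S = desired product rate / undesired product rate
S = 48 / 2
S = 24.00


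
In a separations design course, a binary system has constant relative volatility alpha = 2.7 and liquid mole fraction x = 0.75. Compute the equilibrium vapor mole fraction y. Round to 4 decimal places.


y = alpha*x / (1 + (alpha-1)*x)
y = 2.7*0.75 / (1 + (2.7-1)*0.75)
y = 2.025 / (1 + 1.275)
y = 2.025 / 2.275
y = 0.8901


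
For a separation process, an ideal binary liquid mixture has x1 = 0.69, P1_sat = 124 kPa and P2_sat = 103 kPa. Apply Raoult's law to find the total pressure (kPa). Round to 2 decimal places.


P = x1*P1_sat + x2*P2_sat
x2 = 1 - x1 = 1 - 0.69 = 0.31
P = 0.69*124 + 0.31*103
P = 85.56 + 31.93
P = 117.49 kPa


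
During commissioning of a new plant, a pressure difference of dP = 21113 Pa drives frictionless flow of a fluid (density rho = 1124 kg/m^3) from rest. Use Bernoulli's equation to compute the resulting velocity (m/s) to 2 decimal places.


v = sqrt(2*dP/rho)
v = sqrt(2*21113/1124)
v = sqrt(37.567616)
v = 6.13 m/s


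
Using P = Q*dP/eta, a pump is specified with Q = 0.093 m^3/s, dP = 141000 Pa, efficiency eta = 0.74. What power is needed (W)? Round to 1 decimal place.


P = Q * dP / eta
P = 0.093 * 141000 / 0.74
P = 13113.0 / 0.74
P = 17720.3 W


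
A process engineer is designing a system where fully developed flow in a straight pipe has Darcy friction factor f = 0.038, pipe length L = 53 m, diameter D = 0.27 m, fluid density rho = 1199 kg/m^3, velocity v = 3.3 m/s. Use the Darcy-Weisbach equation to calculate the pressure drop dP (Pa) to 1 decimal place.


dP = f * (L/D) * (rho*v^2/2)
dP = 0.038 * (53/0.27) * (1199*3.3^2/2)
L/D = 196.2962963
rho*v^2/2 = 1199*10.89/2 = 6528.555
dP = 0.038 * 196.2962963 * 6528.555
dP = 48698.2 Pa


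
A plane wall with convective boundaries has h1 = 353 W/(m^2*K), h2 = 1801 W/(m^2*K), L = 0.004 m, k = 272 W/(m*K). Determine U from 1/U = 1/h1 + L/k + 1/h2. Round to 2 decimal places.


1/U = 1/h1 + L/k + 1/h2
1/U = 1/353 + 0.004/272 + 1/1801
1/U = 0.0028328612 + 1.47059e-05 + 0.0005552471
1/U = 0.0034028142
U = 293.87 W/(m^2*K)


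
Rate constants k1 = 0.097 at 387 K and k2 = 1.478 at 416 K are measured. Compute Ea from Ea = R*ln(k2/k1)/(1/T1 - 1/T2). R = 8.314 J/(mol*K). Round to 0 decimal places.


Ea = R * ln(k2/k1) / (1/T1 - 1/T2)
ln(k2/k1) = ln(1.478/0.097) = 2.7237341
1/T1 - 1/T2 = 1/387 - 1/416 = 0.000180133174
Ea = 8.314 * 2.7237341 / 0.000180133174
Ea = 125713 J/mol


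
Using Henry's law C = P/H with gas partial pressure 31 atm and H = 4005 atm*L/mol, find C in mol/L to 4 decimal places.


C = P / H
C = 31 / 4005
C = 0.0077 mol/L


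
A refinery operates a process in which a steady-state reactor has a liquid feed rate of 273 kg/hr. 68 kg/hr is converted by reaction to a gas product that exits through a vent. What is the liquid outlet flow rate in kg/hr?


Steady-state mass balance on the main outlet: F_out = F_in - F_removed
F_out = 273 - 68
F_out = 205 kg/hr


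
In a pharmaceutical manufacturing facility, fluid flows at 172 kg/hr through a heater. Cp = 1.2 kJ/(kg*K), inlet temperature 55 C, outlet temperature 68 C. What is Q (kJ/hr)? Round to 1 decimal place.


Q = m_dot * Cp * (T2 - T1)
Q = 172 * 1.2 * (68 - 55)
Q = 172 * 1.2 * 13
Q = 2683.2 kJ/hr


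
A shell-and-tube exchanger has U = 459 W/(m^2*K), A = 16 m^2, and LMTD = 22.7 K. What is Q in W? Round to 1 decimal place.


Q = U * A * LMTD
Q = 459 * 16 * 22.7
Q = 166708.8 W


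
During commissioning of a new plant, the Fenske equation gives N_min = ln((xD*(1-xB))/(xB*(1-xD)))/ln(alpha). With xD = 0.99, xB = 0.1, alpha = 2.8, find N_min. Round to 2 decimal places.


N_min = ln((xD*(1-xB))/(xB*(1-xD))) / ln(alpha)
Numerator inside ln: 0.891 / 0.001 = 891.0
ln(891.0) = 6.792344
ln(alpha) = ln(2.8) = 1.029619
N_min = 6.792344 / 1.029619 = 6.60


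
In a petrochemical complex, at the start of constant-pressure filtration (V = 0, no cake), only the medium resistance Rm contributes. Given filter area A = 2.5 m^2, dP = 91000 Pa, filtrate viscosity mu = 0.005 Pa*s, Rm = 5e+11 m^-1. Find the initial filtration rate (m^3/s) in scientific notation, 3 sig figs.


rate = A * dP / (mu * Rm)
rate = 2.5 * 91000 / (0.005 * 5e+11)
rate = 227500.0 / 2.500e+09
rate = 9.10e-05 m^3/s


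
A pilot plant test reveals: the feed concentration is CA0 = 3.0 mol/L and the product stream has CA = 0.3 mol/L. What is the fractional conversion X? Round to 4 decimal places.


X = (CA0 - CA) / CA0
X = (3.0 - 0.3) / 3.0
X = 2.7 / 3.0
X = 0.9000


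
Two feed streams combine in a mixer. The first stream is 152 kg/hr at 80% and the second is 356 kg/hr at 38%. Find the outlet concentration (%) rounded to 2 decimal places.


Mass balance on solute: F1*x1 + F2*x2 = F3*x3
F3 = F1 + F2 = 152 + 356 = 508 kg/hr
x3 = (F1*x1 + F2*x2)/F3
x3 = (152*0.8 + 356*0.38) / 508
x3 = 50.57%


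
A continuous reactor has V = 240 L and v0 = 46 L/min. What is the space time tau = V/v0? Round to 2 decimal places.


tau = V / v0
tau = 240 / 46
tau = 5.22 min


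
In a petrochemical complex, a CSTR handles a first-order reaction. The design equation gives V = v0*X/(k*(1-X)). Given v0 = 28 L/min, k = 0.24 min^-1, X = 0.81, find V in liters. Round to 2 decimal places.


V = v0 * X / (k * (1 - X))
V = 28 * 0.81 / (0.24 * (1 - 0.81))
V = 22.68 / (0.24 * 0.19)
V = 22.68 / 0.0456
V = 497.37 L


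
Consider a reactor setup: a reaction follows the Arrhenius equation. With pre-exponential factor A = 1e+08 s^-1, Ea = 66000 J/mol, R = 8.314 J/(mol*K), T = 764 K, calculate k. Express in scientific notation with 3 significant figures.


k = A * exp(-Ea/(R*T))
k = 1e+08 * exp(-66000 / (8.314 * 764))
k = 1e+08 * exp(-10.390598)
k = 3.07e+03


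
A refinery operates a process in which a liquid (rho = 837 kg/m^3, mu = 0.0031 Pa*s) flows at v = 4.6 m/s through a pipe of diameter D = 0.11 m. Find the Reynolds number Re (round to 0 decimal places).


Re = rho * v * D / mu
Re = 837 * 4.6 * 0.11 / 0.0031
Re = 423.522 / 0.0031
Re = 136620


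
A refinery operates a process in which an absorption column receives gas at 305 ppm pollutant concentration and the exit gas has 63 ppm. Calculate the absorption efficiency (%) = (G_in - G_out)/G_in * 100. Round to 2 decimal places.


Efficiency = (G_in - G_out) / G_in * 100%
Efficiency = (305 - 63) / 305 * 100
Efficiency = 242 / 305 * 100
Efficiency = 79.34%


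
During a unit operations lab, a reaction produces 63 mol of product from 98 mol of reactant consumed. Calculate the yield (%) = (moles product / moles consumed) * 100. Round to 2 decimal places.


Yield = (moles product / moles consumed) * 100%
Yield = (63 / 98) * 100
Yield = 0.6429 * 100
Yield = 64.29%


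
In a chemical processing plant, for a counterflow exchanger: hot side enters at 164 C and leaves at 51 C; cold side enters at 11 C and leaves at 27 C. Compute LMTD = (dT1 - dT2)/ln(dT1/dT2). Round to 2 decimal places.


dT1 = Th_in - Tc_out = 164 - 27 = 137
dT2 = Th_out - Tc_in = 51 - 11 = 40
LMTD = (dT1 - dT2) / ln(dT1/dT2)
LMTD = (137 - 40) / ln(137/40)
LMTD = 78.79 K


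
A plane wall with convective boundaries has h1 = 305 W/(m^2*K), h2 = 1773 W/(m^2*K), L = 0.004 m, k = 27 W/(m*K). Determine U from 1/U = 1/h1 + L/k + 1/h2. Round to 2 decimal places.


1/U = 1/h1 + L/k + 1/h2
1/U = 1/305 + 0.004/27 + 1/1773
1/U = 0.0032786885 + 0.0001481481 + 0.0005640158
1/U = 0.0039908524
U = 250.57 W/(m^2*K)


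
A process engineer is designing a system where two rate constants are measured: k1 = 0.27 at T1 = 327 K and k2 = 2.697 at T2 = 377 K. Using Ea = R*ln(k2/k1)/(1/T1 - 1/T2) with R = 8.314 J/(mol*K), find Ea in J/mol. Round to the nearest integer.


Ea = R * ln(k2/k1) / (1/T1 - 1/T2)
ln(k2/k1) = ln(2.697/0.27) = 2.3014734
1/T1 - 1/T2 = 1/327 - 1/377 = 0.000405584082
Ea = 8.314 * 2.3014734 / 0.000405584082
Ea = 47178 J/mol


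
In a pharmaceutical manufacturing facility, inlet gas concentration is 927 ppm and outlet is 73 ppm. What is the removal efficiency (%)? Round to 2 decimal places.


Efficiency = (G_in - G_out) / G_in * 100%
Efficiency = (927 - 73) / 927 * 100
Efficiency = 854 / 927 * 100
Efficiency = 92.13%


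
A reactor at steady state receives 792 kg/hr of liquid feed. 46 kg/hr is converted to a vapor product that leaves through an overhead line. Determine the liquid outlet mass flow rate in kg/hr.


Steady-state mass balance on the main outlet: F_out = F_in - F_removed
F_out = 792 - 46
F_out = 746 kg/hr


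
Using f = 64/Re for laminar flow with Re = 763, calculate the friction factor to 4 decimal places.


f = 64 / Re
f = 64 / 763
f = 0.0839


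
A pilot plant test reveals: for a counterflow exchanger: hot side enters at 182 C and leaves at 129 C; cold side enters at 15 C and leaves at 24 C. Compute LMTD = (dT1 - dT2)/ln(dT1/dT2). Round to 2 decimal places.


dT1 = Th_in - Tc_out = 182 - 24 = 158
dT2 = Th_out - Tc_in = 129 - 15 = 114
LMTD = (dT1 - dT2) / ln(dT1/dT2)
LMTD = (158 - 114) / ln(158/114)
LMTD = 134.81 K


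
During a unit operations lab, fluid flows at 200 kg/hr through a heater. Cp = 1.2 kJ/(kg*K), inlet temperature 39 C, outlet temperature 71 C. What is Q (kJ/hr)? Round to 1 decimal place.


Q = m_dot * Cp * (T2 - T1)
Q = 200 * 1.2 * (71 - 39)
Q = 200 * 1.2 * 32
Q = 7680.0 kJ/hr


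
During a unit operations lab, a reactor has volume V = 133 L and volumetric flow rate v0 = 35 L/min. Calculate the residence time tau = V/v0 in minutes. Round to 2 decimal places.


tau = V / v0
tau = 133 / 35
tau = 3.80 min


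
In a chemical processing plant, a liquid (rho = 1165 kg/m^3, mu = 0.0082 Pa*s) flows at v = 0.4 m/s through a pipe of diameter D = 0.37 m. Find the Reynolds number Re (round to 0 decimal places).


Re = rho * v * D / mu
Re = 1165 * 0.4 * 0.37 / 0.0082
Re = 172.42 / 0.0082
Re = 21027


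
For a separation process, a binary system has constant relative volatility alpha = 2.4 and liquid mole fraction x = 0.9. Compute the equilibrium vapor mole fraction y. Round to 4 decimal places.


y = alpha*x / (1 + (alpha-1)*x)
y = 2.4*0.9 / (1 + (2.4-1)*0.9)
y = 2.16 / (1 + 1.26)
y = 2.16 / 2.26
y = 0.9558


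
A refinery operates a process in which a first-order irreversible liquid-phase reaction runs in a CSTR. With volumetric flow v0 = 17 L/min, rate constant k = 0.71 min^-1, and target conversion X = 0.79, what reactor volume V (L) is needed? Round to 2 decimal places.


V = v0 * X / (k * (1 - X))
V = 17 * 0.79 / (0.71 * (1 - 0.79))
V = 13.43 / (0.71 * 0.21)
V = 13.43 / 0.1491
V = 90.07 L


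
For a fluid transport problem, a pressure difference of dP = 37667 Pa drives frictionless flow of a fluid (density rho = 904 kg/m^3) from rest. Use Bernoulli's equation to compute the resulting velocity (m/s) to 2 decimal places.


v = sqrt(2*dP/rho)
v = sqrt(2*37667/904)
v = sqrt(83.334071)
v = 9.13 m/s


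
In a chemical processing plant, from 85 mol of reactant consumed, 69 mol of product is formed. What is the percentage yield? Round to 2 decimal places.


Yield = (moles product / moles consumed) * 100%
Yield = (69 / 85) * 100
Yield = 0.8118 * 100
Yield = 81.18%


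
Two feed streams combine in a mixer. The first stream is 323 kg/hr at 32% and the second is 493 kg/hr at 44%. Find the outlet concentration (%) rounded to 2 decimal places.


Mass balance on solute: F1*x1 + F2*x2 = F3*x3
F3 = F1 + F2 = 323 + 493 = 816 kg/hr
x3 = (F1*x1 + F2*x2)/F3
x3 = (323*0.32 + 493*0.44) / 816
x3 = 39.25%


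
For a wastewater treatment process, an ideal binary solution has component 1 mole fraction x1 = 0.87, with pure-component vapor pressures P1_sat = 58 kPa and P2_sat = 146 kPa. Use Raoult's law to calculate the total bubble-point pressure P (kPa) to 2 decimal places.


P = x1*P1_sat + x2*P2_sat
x2 = 1 - x1 = 1 - 0.87 = 0.13
P = 0.87*58 + 0.13*146
P = 50.46 + 18.98
P = 69.44 kPa


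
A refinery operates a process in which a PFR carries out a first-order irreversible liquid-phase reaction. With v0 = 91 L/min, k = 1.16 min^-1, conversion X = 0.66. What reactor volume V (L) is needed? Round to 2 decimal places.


V = (v0/k) * ln(1/(1-X))
V = (91/1.16) * ln(1/(1-0.66))
V = 78.448276 * ln(2.941176)
V = 78.448276 * 1.07881
V = 84.63 L


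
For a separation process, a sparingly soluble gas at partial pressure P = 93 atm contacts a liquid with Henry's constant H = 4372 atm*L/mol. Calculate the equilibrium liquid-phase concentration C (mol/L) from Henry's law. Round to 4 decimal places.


C = P / H
C = 93 / 4372
C = 0.0213 mol/L


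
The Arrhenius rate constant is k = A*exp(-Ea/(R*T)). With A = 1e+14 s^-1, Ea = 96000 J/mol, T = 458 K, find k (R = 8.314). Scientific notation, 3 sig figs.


k = A * exp(-Ea/(R*T))
k = 1e+14 * exp(-96000 / (8.314 * 458))
k = 1e+14 * exp(-25.211329)
k = 1.12e+03


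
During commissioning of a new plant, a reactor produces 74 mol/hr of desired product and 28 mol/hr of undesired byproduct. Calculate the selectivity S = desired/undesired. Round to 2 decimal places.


S = desired product rate / undesired product rate
S = 74 / 28
S = 2.64


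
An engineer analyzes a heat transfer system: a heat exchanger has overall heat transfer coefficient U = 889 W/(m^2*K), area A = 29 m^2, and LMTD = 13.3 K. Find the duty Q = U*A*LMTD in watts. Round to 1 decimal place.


Q = U * A * LMTD
Q = 889 * 29 * 13.3
Q = 342887.3 W


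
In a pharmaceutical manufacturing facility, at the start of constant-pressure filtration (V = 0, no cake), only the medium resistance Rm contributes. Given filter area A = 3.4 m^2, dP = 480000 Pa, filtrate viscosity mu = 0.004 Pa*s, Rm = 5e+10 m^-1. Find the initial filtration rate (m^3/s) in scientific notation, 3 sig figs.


rate = A * dP / (mu * Rm)
rate = 3.4 * 480000 / (0.004 * 5e+10)
rate = 1632000.0 / 2.000e+08
rate = 8.16e-03 m^3/s


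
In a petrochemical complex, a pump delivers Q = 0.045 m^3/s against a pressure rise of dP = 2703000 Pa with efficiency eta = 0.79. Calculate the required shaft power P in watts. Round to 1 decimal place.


P = Q * dP / eta
P = 0.045 * 2703000 / 0.79
P = 121635.0 / 0.79
P = 153968.4 W


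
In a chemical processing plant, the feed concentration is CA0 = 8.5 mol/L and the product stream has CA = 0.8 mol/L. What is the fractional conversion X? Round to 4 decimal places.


X = (CA0 - CA) / CA0
X = (8.5 - 0.8) / 8.5
X = 7.7 / 8.5
X = 0.9059


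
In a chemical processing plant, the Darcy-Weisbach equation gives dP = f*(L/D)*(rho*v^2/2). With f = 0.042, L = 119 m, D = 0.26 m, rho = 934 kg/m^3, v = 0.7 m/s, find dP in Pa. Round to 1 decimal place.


dP = f * (L/D) * (rho*v^2/2)
dP = 0.042 * (119/0.26) * (934*0.7^2/2)
L/D = 457.69230769
rho*v^2/2 = 934*0.49/2 = 228.83
dP = 0.042 * 457.69230769 * 228.83
dP = 4398.8 Pa


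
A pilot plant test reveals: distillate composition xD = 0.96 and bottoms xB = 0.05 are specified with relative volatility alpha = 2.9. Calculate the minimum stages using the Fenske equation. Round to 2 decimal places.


N_min = ln((xD*(1-xB))/(xB*(1-xD))) / ln(alpha)
Numerator inside ln: 0.912 / 0.002 = 456.0
ln(456.0) = 6.122493
ln(alpha) = ln(2.9) = 1.064711
N_min = 6.122493 / 1.064711 = 5.75


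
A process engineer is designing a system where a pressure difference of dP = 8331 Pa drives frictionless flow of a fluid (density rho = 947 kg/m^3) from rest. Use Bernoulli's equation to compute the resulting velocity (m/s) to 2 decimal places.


v = sqrt(2*dP/rho)
v = sqrt(2*8331/947)
v = sqrt(17.594509)
v = 4.19 m/s


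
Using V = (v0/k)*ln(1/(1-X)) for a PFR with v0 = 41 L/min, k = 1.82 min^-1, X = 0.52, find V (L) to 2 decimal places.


V = (v0/k) * ln(1/(1-X))
V = (41/1.82) * ln(1/(1-0.52))
V = 22.527473 * ln(2.083333)
V = 22.527473 * 0.733969
V = 16.53 L


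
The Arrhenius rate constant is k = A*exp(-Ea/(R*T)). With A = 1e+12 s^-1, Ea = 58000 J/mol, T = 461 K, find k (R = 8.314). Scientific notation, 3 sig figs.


k = A * exp(-Ea/(R*T))
k = 1e+12 * exp(-58000 / (8.314 * 461))
k = 1e+12 * exp(-15.132722)
k = 2.68e+05


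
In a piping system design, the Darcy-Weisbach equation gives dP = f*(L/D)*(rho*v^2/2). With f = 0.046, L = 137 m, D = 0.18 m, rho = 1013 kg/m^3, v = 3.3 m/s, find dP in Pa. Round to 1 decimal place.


dP = f * (L/D) * (rho*v^2/2)
dP = 0.046 * (137/0.18) * (1013*3.3^2/2)
L/D = 761.11111111
rho*v^2/2 = 1013*10.89/2 = 5515.785
dP = 0.046 * 761.11111111 * 5515.785
dP = 193113.8 Pa


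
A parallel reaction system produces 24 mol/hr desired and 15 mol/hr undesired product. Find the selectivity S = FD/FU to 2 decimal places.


S = desired product rate / undesired product rate
S = 24 / 15
S = 1.60


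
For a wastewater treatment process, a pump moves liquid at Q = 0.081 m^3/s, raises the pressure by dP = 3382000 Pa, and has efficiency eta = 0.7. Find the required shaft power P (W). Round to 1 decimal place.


P = Q * dP / eta
P = 0.081 * 3382000 / 0.7
P = 273942.0 / 0.7
P = 391345.7 W


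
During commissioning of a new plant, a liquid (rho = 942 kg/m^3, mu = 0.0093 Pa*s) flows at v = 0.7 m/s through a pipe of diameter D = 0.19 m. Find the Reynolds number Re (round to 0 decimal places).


Re = rho * v * D / mu
Re = 942 * 0.7 * 0.19 / 0.0093
Re = 125.286 / 0.0093
Re = 13472


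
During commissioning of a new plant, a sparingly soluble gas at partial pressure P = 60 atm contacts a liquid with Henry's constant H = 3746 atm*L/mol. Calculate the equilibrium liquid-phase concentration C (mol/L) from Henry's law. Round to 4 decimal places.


C = P / H
C = 60 / 3746
C = 0.0160 mol/L


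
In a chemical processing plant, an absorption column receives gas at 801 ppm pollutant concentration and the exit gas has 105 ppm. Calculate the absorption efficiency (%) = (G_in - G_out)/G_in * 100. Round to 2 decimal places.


Efficiency = (G_in - G_out) / G_in * 100%
Efficiency = (801 - 105) / 801 * 100
Efficiency = 696 / 801 * 100
Efficiency = 86.89%


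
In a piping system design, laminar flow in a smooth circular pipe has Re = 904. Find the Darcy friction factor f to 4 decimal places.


f = 64 / Re
f = 64 / 904
f = 0.0708


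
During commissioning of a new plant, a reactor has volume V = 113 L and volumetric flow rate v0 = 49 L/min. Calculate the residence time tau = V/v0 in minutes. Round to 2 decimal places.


tau = V / v0
tau = 113 / 49
tau = 2.31 min


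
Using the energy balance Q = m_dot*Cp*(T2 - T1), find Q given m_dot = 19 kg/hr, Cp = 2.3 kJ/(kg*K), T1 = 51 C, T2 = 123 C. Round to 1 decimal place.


Q = m_dot * Cp * (T2 - T1)
Q = 19 * 2.3 * (123 - 51)
Q = 19 * 2.3 * 72
Q = 3146.4 kJ/hr


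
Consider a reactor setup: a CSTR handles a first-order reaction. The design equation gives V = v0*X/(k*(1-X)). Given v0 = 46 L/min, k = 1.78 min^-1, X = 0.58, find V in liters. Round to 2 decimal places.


V = v0 * X / (k * (1 - X))
V = 46 * 0.58 / (1.78 * (1 - 0.58))
V = 26.68 / (1.78 * 0.42)
V = 26.68 / 0.7476
V = 35.69 L


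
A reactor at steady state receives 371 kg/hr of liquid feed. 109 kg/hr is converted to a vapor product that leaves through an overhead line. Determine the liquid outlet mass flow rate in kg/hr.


Steady-state mass balance on the main outlet: F_out = F_in - F_removed
F_out = 371 - 109
F_out = 262 kg/hr


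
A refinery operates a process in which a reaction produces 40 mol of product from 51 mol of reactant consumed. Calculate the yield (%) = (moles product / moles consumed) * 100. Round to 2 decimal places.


Yield = (moles product / moles consumed) * 100%
Yield = (40 / 51) * 100
Yield = 0.7843 * 100
Yield = 78.43%


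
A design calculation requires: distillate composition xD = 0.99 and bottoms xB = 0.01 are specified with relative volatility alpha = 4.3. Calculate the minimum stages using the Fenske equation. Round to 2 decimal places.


N_min = ln((xD*(1-xB))/(xB*(1-xD))) / ln(alpha)
Numerator inside ln: 0.9801 / 0.0001 = 9801.0
ln(9801.0) = 9.19024
ln(alpha) = ln(4.3) = 1.458615
N_min = 9.19024 / 1.458615 = 6.30


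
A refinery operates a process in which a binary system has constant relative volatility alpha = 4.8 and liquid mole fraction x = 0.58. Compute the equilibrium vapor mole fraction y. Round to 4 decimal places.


y = alpha*x / (1 + (alpha-1)*x)
y = 4.8*0.58 / (1 + (4.8-1)*0.58)
y = 2.784 / (1 + 2.204)
y = 2.784 / 3.204
y = 0.8689


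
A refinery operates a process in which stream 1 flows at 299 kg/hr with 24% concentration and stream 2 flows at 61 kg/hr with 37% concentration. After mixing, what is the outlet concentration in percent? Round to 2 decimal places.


Mass balance on solute: F1*x1 + F2*x2 = F3*x3
F3 = F1 + F2 = 299 + 61 = 360 kg/hr
x3 = (F1*x1 + F2*x2)/F3
x3 = (299*0.24 + 61*0.37) / 360
x3 = 26.20%
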